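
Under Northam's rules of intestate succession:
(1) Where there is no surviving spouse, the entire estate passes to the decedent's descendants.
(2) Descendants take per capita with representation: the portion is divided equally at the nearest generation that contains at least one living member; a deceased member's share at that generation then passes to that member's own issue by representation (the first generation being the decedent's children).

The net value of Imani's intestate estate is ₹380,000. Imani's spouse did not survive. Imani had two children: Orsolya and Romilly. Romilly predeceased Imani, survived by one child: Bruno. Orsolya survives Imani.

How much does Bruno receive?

Bruno receives ₹190,000.

The entire ₹380,000 passes to the descendants.
That amount (₹380,000) is divided into 2 shares of ₹190,000: Orsolya takes ₹190,000; Romilly's ₹190,000 share passes to Romilly's issue.
Romilly's share (₹190,000) passes entirely to Bruno.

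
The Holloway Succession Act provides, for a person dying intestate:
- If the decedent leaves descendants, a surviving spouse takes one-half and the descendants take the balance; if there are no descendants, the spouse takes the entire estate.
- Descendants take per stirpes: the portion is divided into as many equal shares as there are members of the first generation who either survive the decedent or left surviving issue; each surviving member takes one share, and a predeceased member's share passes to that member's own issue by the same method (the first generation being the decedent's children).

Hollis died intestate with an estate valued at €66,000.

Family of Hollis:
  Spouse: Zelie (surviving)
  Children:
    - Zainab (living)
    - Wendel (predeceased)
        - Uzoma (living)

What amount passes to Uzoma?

Zelie takes one-half of €66,000 = €33,000. The remaining €33,000 passes to the descendants.
The descendants' portion (€33,000) is divided into 2 shares of €16,500: Zainab takes €16,500; Wendel's €16,500 share passes to Wendel's issue.
Wendel's share (€16,500) passes entirely to Uzoma.

Uzoma receives €16,500.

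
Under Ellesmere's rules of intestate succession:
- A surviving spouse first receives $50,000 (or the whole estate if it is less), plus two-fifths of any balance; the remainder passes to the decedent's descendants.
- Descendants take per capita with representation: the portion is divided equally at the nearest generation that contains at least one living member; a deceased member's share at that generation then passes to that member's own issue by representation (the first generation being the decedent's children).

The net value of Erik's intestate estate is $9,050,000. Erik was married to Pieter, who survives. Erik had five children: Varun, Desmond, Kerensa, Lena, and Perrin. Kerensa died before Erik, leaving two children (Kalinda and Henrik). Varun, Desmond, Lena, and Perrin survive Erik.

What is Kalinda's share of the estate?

Pieter first takes $50,000, leaving a balance of $9,000,000. Pieter then takes two-fifths of the balance ($3,600,000), for a total of $3,650,000. The remaining $5,400,000 passes to the descendants.
The descendants' portion ($5,400,000) is divided into 5 shares of $1,080,000: Varun, Desmond, Lena, and Perrin each take $1,080,000; Kerensa's $1,080,000 share passes to Kerensa's issue.
Kerensa's share ($1,080,000) is divided into 2 shares of $540,000: Kalinda and Henrik each take $540,000.

Kalinda receives $540,000.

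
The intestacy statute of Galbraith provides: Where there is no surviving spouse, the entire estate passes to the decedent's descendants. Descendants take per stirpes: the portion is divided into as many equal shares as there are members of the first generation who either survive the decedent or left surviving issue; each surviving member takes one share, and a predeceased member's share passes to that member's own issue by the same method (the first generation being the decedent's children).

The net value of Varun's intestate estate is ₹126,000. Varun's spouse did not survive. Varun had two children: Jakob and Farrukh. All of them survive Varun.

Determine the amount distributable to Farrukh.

Farrukh receives ₹63,000.

The entire ₹126,000 passes to the descendants.
That amount (₹126,000) is divided into 2 shares of ₹63,000: Jakob and Farrukh each take ₹63,000.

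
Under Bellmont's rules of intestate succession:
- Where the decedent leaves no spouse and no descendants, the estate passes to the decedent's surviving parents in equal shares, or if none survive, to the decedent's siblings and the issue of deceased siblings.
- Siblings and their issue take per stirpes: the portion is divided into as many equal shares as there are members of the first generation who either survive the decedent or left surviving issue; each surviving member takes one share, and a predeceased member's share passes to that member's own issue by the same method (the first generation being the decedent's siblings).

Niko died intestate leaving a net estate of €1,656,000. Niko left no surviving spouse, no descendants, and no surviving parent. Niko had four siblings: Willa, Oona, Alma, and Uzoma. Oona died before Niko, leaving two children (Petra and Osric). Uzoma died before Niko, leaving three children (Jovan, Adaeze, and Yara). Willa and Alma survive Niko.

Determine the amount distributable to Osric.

Osric receives €207,000.

The entire €1,656,000 passes to the siblings and their issue.
That amount (€1,656,000) is divided into 4 shares of €414,000: Willa and Alma each take €414,000; Oona's €414,000 share passes to Oona's issue; Uzoma's €414,000 share passes to Uzoma's issue.
Oona's share (€414,000) is divided into 2 shares of €207,000: Petra and Osric each take €207,000.
Uzoma's share (€414,000) is divided into 3 shares of €138,000: Jovan, Adaeze, and Yara each take €138,000.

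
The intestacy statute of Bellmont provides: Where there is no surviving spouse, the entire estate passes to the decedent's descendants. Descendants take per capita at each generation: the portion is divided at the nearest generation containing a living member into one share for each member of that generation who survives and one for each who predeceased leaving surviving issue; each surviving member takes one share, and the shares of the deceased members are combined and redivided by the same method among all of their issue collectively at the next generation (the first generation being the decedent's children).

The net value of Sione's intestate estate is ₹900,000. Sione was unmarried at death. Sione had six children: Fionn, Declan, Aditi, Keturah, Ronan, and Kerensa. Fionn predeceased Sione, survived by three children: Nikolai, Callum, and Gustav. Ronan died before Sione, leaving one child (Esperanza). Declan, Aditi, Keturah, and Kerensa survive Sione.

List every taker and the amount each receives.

Nikolai: ₹75,000; Callum: ₹75,000; Gustav: ₹75,000; Declan: ₹150,000; Aditi: ₹150,000; Keturah: ₹150,000; Esperanza: ₹75,000; Kerensa: ₹150,000

The entire ₹900,000 passes to the descendants.
That amount (₹900,000) is divided at the children's generation into 6 shares of ₹150,000. Declan, Aditi, Keturah, and Kerensa each take ₹150,000. The 2 shares of the deceased (Fionn and Ronan) are combined into a pool of ₹300,000.
That pool (₹300,000) is divided at the grandchildren's generation equally among Nikolai, Callum, Gustav, and Esperanza: ₹75,000 each.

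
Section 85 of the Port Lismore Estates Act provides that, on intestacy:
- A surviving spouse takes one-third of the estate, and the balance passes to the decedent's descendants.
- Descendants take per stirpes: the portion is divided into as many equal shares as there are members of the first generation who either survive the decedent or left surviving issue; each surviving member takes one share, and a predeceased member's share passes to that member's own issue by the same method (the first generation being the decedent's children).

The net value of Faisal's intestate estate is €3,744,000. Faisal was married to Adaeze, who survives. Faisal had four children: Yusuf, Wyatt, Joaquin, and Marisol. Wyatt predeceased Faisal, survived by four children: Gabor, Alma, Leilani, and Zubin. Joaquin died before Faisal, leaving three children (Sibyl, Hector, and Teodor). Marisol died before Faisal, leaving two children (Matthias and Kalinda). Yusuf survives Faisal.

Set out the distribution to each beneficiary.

Adaeze takes one-third of €3,744,000 = €1,248,000. The remaining €2,496,000 passes to the descendants.
The descendants' portion (€2,496,000) is divided into 4 shares of €624,000: Yusuf takes €624,000; Wyatt's €624,000 share passes to Wyatt's issue; Joaquin's €624,000 share passes to Joaquin's issue; Marisol's €624,000 share passes to Marisol's issue.
Wyatt's share (€624,000) is divided into 4 shares of €156,000: Gabor, Alma, Leilani, and Zubin each take €156,000.
Joaquin's share (€624,000) is divided into 3 shares of €208,000: Sibyl, Hector, and Teodor each take €208,000.
Marisol's share (€624,000) is divided into 2 shares of €312,000: Matthias and Kalinda each take €312,000.

Adaeze: €1,248,000; Yusuf: €624,000; Gabor: €156,000; Alma: €156,000; Leilani: €156,000; Zubin: €156,000; Sibyl: €208,000; Hector: €208,000; Teodor: €208,000; Matthias: €312,000; Kalinda: €312,000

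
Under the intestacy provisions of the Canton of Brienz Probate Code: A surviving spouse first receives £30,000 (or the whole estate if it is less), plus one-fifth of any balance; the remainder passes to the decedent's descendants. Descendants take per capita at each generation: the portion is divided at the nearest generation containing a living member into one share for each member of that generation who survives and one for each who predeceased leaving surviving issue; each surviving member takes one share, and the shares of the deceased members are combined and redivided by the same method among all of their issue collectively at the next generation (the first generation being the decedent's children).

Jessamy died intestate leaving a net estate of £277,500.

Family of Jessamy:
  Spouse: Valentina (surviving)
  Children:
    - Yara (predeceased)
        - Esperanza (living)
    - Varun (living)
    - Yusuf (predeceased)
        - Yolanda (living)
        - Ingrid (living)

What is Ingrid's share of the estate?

Valentina first takes £30,000, leaving a balance of £247,500. Valentina then takes one-fifth of the balance (£49,500), for a total of £79,500. The remaining £198,000 passes to the descendants.
The descendants' portion (£198,000) is divided at the children's generation into 3 shares of £66,000. Varun takes £66,000. The 2 shares of the deceased (Yara and Yusuf) are combined into a pool of £132,000.
That pool (£132,000) is divided at the grandchildren's generation equally among Esperanza, Yolanda, and Ingrid: £44,000 each.

Ingrid receives £44,000.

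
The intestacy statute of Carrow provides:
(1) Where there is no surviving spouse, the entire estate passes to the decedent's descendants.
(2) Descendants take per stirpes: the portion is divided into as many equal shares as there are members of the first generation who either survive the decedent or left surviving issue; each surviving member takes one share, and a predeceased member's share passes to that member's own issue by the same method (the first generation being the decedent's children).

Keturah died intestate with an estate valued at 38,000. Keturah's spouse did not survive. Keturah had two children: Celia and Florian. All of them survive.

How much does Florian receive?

Florian receives 19,000.

The entire 38,000 passes to the descendants.
That amount (38,000) is divided into 2 shares of 19,000: Celia and Florian each take 19,000.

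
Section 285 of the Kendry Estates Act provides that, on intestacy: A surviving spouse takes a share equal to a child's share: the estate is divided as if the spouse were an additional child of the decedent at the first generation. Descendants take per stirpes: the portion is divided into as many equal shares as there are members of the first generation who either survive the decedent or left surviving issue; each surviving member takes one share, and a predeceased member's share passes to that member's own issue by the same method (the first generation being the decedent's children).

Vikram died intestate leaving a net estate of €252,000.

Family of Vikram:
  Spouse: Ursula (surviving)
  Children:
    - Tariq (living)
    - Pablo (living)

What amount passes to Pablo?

Pablo receives €84,000.

The spouse counts as an additional share at the children's level, so there are 3 primary shares of €84,000. Ursula takes one such share (€84,000).
The children's combined portion (€168,000) is divided into 2 shares of €84,000: Tariq and Pablo each take €84,000.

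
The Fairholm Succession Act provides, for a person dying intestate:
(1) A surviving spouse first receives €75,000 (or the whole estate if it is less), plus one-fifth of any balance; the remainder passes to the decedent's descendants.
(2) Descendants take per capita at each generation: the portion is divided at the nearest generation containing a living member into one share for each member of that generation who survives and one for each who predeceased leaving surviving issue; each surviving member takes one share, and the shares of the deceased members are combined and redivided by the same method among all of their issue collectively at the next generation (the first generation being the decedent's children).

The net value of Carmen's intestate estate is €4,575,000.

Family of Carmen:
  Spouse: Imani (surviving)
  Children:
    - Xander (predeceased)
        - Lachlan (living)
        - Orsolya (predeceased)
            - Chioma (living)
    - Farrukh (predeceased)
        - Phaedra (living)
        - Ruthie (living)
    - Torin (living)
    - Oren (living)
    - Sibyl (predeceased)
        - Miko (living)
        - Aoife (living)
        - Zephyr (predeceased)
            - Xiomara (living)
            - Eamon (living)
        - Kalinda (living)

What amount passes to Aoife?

Imani first takes €75,000, leaving a balance of €4,500,000. Imani then takes one-fifth of the balance (€900,000), for a total of €975,000. The remaining €3,600,000 passes to the descendants.
The descendants' portion (€3,600,000) is divided at the children's generation into 5 shares of €720,000. Torin and Oren each take €720,000. The 3 shares of the deceased (Xander, Farrukh, and Sibyl) are combined into a pool of €2,160,000.
That pool (€2,160,000) is divided at the grandchildren's generation into 8 shares of €270,000. Lachlan, Phaedra, Ruthie, Miko, Aoife, and Kalinda each take €270,000. The 2 shares of the deceased (Orsolya and Zephyr) are combined into a pool of €540,000.
That pool (€540,000) is divided at the great-grandchildren's generation equally among Chioma, Xiomara, and Eamon: €180,000 each.

Aoife receives €270,000.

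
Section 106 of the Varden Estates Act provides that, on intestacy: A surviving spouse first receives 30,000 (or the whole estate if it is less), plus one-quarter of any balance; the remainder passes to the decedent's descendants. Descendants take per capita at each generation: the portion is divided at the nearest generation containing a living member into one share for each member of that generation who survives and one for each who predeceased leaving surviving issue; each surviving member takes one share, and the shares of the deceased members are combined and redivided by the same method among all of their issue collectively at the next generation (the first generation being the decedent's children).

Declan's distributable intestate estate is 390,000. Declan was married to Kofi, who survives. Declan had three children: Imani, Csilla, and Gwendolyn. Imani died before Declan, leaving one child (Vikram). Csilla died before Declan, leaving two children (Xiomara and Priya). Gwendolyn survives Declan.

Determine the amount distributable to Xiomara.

Kofi first takes 30,000, leaving a balance of 360,000. Kofi then takes one-quarter of the balance (90,000), for a total of 120,000. The remaining 270,000 passes to the descendants.
The descendants' portion (270,000) is divided at the children's generation into 3 shares of 90,000. Gwendolyn takes 90,000. The 2 shares of the deceased (Imani and Csilla) are combined into a pool of 180,000.
That pool (180,000) is divided at the grandchildren's generation equally among Vikram, Xiomara, and Priya: 60,000 each.

Xiomara receives 60,000.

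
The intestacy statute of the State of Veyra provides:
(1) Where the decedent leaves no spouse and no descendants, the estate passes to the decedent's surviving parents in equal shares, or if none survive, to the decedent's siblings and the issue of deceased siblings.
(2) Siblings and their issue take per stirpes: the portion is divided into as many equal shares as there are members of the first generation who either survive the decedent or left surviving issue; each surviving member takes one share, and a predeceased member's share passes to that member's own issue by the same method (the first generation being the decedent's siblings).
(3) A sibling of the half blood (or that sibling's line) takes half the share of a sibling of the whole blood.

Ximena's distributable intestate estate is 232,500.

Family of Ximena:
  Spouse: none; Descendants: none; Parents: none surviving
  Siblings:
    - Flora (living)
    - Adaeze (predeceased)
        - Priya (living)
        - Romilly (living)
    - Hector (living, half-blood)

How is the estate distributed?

Flora: 93,000; Priya: 46,500; Romilly: 46,500; Hector: 46,500

The entire 232,500 passes to the siblings and their issue.
Counting each half-blood sibling's line as half a unit, there are 5/2 units in 232,500, so one unit is 93,000. Whole-blood lines (Flora and Adaeze) take 93,000 each; half-blood lines (Hector) take 46,500 each.
Adaeze's share (93,000) is divided into 2 shares of 46,500: Priya and Romilly each take 46,500.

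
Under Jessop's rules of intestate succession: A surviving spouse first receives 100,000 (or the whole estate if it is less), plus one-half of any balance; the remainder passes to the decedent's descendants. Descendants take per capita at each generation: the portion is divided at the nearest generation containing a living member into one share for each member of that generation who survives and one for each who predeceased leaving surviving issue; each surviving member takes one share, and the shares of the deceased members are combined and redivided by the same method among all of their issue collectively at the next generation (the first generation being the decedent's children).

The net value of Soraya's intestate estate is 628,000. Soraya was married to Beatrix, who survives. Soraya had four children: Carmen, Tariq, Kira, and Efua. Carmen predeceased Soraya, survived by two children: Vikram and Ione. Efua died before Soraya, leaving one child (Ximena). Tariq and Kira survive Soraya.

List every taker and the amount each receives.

Beatrix: 364,000; Vikram: 44,000; Ione: 44,000; Tariq: 66,000; Kira: 66,000; Ximena: 44,000

Beatrix first takes 100,000, leaving a balance of 528,000. Beatrix then takes one-half of the balance (264,000), for a total of 364,000. The remaining 264,000 passes to the descendants.
The descendants' portion (264,000) is divided at the children's generation into 4 shares of 66,000. Tariq and Kira each take 66,000. The 2 shares of the deceased (Carmen and Efua) are combined into a pool of 132,000.
That pool (132,000) is divided at the grandchildren's generation equally among Vikram, Ione, and Ximena: 44,000 each.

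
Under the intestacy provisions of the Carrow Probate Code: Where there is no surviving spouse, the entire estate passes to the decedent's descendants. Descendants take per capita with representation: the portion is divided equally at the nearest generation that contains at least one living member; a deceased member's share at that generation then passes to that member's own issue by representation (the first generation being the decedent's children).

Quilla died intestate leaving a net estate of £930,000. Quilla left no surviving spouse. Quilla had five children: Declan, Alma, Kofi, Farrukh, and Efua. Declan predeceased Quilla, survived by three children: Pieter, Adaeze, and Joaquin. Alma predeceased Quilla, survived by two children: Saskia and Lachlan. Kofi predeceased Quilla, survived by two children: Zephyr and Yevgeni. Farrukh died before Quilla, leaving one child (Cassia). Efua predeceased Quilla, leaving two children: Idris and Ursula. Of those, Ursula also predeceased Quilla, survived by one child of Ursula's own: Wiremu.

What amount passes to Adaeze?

The entire £930,000 passes to the descendants.
No child survives, so the initial division is made at the grandchildren's generation.
That amount (£930,000) is divided into 10 shares of £93,000: Pieter, Adaeze, Joaquin, Saskia, Lachlan, Zephyr, Yevgeni, Cassia, and Idris each take £93,000; Ursula's £93,000 share passes to Ursula's issue.
Ursula's share (£93,000) passes entirely to Wiremu.

Adaeze receives £93,000.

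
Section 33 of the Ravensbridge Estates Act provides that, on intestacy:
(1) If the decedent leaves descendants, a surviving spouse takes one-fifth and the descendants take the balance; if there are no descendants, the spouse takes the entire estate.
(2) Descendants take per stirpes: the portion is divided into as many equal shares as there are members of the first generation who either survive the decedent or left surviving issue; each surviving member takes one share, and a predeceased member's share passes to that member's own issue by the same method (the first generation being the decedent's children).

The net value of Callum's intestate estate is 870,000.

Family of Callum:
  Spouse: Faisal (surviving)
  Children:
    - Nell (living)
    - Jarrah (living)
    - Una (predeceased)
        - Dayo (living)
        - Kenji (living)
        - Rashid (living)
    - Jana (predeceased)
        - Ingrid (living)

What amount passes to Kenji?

Faisal takes one-fifth of 870,000 = 174,000. The remaining 696,000 passes to the descendants.
The descendants' portion (696,000) is divided into 4 shares of 174,000: Nell and Jarrah each take 174,000; Una's 174,000 share passes to Una's issue; Jana's 174,000 share passes to Jana's issue.
Una's share (174,000) is divided into 3 shares of 58,000: Dayo, Kenji, and Rashid each take 58,000.
Jana's share (174,000) passes entirely to Ingrid.

Kenji receives 58,000.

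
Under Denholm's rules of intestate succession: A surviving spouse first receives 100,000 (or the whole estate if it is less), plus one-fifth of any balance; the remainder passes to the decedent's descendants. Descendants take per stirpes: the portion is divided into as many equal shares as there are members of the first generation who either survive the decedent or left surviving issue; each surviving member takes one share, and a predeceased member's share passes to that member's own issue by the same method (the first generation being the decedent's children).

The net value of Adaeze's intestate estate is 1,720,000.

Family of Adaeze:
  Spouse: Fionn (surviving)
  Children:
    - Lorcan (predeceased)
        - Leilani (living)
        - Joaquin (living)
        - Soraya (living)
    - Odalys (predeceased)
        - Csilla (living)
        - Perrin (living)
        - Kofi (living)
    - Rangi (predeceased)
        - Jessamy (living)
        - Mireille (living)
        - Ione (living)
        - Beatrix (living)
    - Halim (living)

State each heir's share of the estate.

Fionn first takes 100,000, leaving a balance of 1,620,000. Fionn then takes one-fifth of the balance (324,000), for a total of 424,000. The remaining 1,296,000 passes to the descendants.
The descendants' portion (1,296,000) is divided into 4 shares of 324,000: Halim takes 324,000; Lorcan's 324,000 share passes to Lorcan's issue; Odalys's 324,000 share passes to Odalys's issue; Rangi's 324,000 share passes to Rangi's issue.
Lorcan's share (324,000) is divided into 3 shares of 108,000: Leilani, Joaquin, and Soraya each take 108,000.
Odalys's share (324,000) is divided into 3 shares of 108,000: Csilla, Perrin, and Kofi each take 108,000.
Rangi's share (324,000) is divided into 4 shares of 81,000: Jessamy, Mireille, Ione, and Beatrix each take 81,000.

Fionn: 424,000; Leilani: 108,000; Joaquin: 108,000; Soraya: 108,000; Csilla: 108,000; Perrin: 108,000; Kofi: 108,000; Jessamy: 81,000; Mireille: 81,000; Ione: 81,000; Beatrix: 81,000; Halim: 324,000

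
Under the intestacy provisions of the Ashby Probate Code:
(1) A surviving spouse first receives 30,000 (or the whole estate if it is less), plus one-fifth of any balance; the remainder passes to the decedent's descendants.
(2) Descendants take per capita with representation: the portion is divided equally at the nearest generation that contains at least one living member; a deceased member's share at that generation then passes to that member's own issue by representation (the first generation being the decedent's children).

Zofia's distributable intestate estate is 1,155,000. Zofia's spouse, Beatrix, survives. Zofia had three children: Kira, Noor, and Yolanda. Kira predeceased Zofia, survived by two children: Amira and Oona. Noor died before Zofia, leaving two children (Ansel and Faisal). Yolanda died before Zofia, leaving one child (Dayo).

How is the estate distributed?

Beatrix: 255,000; Amira: 180,000; Oona: 180,000; Ansel: 180,000; Faisal: 180,000; Dayo: 180,000

Beatrix first takes 30,000, leaving a balance of 1,125,000. Beatrix then takes one-fifth of the balance (225,000), for a total of 255,000. The remaining 900,000 passes to the descendants.
No child survives, so the initial division is made at the grandchildren's generation.
The descendants' portion (900,000) is divided into 5 shares of 180,000: Amira, Oona, Ansel, Faisal, and Dayo each take 180,000.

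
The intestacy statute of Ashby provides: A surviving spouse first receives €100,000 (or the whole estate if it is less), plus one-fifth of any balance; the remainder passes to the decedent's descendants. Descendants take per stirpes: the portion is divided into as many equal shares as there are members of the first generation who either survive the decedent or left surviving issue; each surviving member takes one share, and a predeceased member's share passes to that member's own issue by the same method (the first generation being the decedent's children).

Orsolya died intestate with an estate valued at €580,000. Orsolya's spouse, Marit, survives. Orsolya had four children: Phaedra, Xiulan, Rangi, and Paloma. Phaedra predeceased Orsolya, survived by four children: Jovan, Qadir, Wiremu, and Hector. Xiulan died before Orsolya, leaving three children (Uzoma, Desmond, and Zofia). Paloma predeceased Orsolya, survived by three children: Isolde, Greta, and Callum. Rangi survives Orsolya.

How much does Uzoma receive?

Marit first takes €100,000, leaving a balance of €480,000. Marit then takes one-fifth of the balance (€96,000), for a total of €196,000. The remaining €384,000 passes to the descendants.
The descendants' portion (€384,000) is divided into 4 shares of €96,000: Rangi takes €96,000; Phaedra's €96,000 share passes to Phaedra's issue; Xiulan's €96,000 share passes to Xiulan's issue; Paloma's €96,000 share passes to Paloma's issue.
Phaedra's share (€96,000) is divided into 4 shares of €24,000: Jovan, Qadir, Wiremu, and Hector each take €24,000.
Xiulan's share (€96,000) is divided into 3 shares of €32,000: Uzoma, Desmond, and Zofia each take €32,000.
Paloma's share (€96,000) is divided into 3 shares of €32,000: Isolde, Greta, and Callum each take €32,000.

Uzoma receives €32,000.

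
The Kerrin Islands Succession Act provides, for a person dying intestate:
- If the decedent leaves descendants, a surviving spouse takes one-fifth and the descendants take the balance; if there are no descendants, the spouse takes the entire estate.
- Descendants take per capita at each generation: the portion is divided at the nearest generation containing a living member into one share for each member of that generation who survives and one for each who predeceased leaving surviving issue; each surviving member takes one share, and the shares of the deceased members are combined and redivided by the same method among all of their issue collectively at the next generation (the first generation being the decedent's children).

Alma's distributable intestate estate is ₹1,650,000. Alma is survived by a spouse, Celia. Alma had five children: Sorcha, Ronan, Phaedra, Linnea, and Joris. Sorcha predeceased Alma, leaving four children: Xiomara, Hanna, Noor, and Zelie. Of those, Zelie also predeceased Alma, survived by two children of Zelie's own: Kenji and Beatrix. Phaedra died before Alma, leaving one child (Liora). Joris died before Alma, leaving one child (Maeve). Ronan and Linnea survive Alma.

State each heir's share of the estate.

Celia: ₹330,000; Xiomara: ₹132,000; Hanna: ₹132,000; Noor: ₹132,000; Kenji: ₹66,000; Beatrix: ₹66,000; Ronan: ₹264,000; Liora: ₹132,000; Linnea: ₹264,000; Maeve: ₹132,000

Celia takes one-fifth of ₹1,650,000 = ₹330,000. The remaining ₹1,320,000 passes to the descendants.
The descendants' portion (₹1,320,000) is divided at the children's generation into 5 shares of ₹264,000. Ronan and Linnea each take ₹264,000. The 3 shares of the deceased (Sorcha, Phaedra, and Joris) are combined into a pool of ₹792,000.
That pool (₹792,000) is divided at the grandchildren's generation into 6 shares of ₹132,000. Xiomara, Hanna, Noor, Liora, and Maeve each take ₹132,000. The remaining share for the deceased Zelie (₹132,000) is carried to the next generation.
That pool (₹132,000) is divided at the great-grandchildren's generation equally among Kenji and Beatrix: ₹66,000 each.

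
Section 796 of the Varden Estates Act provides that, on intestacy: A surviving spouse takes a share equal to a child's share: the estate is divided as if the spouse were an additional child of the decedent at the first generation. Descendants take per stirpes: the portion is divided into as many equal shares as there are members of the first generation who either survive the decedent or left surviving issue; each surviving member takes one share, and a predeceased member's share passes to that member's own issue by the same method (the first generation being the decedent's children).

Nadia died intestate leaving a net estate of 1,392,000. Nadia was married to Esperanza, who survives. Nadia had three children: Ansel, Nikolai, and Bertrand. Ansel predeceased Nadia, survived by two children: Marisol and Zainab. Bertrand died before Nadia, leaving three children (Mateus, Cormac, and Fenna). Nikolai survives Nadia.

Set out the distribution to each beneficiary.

The spouse counts as an additional share at the children's level, so there are 4 primary shares of 348,000. Esperanza takes one such share (348,000).
The children's combined portion (1,044,000) is divided into 3 shares of 348,000: Nikolai takes 348,000; Ansel's 348,000 share passes to Ansel's issue; Bertrand's 348,000 share passes to Bertrand's issue.
Ansel's share (348,000) is divided into 2 shares of 174,000: Marisol and Zainab each take 174,000.
Bertrand's share (348,000) is divided into 3 shares of 116,000: Mateus, Cormac, and Fenna each take 116,000.

Esperanza: 348,000; Marisol: 174,000; Zainab: 174,000; Nikolai: 348,000; Mateus: 116,000; Cormac: 116,000; Fenna: 116,000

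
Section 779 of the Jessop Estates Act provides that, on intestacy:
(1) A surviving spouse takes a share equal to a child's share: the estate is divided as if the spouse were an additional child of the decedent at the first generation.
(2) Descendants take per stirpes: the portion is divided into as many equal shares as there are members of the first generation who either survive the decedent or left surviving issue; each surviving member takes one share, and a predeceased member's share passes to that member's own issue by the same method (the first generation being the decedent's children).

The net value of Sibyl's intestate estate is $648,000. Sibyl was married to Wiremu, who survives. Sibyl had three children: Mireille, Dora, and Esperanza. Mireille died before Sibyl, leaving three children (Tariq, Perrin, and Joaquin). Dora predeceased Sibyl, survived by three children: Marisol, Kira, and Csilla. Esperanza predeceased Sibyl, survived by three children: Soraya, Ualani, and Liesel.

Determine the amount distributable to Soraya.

The spouse counts as an additional share at the children's level, so there are 4 primary shares of $162,000. Wiremu takes one such share ($162,000).
The children's combined portion ($486,000) is divided into 3 shares of $162,000: Mireille's $162,000 share passes to Mireille's issue; Dora's $162,000 share passes to Dora's issue; Esperanza's $162,000 share passes to Esperanza's issue.
Mireille's share ($162,000) is divided into 3 shares of $54,000: Tariq, Perrin, and Joaquin each take $54,000.
Dora's share ($162,000) is divided into 3 shares of $54,000: Marisol, Kira, and Csilla each take $54,000.
Esperanza's share ($162,000) is divided into 3 shares of $54,000: Soraya, Ualani, and Liesel each take $54,000.

Soraya receives $54,000.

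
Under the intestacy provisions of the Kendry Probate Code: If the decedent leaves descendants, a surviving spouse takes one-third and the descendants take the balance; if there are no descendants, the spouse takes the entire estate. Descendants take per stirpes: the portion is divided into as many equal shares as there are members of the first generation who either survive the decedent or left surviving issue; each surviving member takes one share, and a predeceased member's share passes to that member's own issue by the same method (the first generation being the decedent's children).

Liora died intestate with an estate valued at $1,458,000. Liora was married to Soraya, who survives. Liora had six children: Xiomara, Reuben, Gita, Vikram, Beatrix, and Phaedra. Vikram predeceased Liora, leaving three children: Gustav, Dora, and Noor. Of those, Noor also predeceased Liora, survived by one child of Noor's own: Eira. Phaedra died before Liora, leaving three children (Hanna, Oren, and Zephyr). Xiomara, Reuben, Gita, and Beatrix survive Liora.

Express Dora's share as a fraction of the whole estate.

Dora receives 1/27 of the estate.

Soraya takes one-third of $1,458,000 = $486,000. The remaining $972,000 passes to the descendants.
The descendants' portion ($972,000) is divided into 6 shares of $162,000: Xiomara, Reuben, Gita, and Beatrix each take $162,000; Vikram's $162,000 share passes to Vikram's issue; Phaedra's $162,000 share passes to Phaedra's issue.
Vikram's share ($162,000) is divided into 3 shares of $54,000: Gustav and Dora each take $54,000; Noor's $54,000 share passes to Noor's issue.
Noor's share ($54,000) passes entirely to Eira.
Phaedra's share ($162,000) is divided into 3 shares of $54,000: Hanna, Oren, and Zephyr each take $54,000.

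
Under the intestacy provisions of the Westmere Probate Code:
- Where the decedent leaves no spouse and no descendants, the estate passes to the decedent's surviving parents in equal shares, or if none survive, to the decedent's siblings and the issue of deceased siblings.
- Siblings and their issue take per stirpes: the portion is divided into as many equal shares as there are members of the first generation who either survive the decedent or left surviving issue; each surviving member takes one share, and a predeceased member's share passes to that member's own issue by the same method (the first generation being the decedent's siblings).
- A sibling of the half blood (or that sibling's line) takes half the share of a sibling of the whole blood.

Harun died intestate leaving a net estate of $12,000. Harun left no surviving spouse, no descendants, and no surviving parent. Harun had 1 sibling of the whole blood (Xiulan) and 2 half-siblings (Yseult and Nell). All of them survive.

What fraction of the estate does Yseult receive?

Yseult receives 1/4 of the estate.

The entire $12,000 passes to the siblings and their issue.
Counting each half-blood sibling's line as half a unit, there are 2 units in $12,000, so one unit is $6,000. Whole-blood lines (Xiulan) take $6,000 each; half-blood lines (Yseult and Nell) take $3,000 each.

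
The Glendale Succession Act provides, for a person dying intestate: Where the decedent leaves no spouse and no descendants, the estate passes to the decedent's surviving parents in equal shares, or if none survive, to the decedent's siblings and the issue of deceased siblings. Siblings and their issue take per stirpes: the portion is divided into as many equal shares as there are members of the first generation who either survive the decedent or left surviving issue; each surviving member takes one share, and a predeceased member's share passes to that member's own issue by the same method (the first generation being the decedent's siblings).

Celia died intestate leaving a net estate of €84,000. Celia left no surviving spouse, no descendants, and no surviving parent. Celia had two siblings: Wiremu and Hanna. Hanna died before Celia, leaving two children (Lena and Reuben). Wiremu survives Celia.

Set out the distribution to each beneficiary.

Wiremu: €42,000; Lena: €21,000; Reuben: €21,000

The entire €84,000 passes to the siblings and their issue.
That amount (€84,000) is divided into 2 shares of €42,000: Wiremu takes €42,000; Hanna's €42,000 share passes to Hanna's issue.
Hanna's share (€42,000) is divided into 2 shares of €21,000: Lena and Reuben each take €21,000.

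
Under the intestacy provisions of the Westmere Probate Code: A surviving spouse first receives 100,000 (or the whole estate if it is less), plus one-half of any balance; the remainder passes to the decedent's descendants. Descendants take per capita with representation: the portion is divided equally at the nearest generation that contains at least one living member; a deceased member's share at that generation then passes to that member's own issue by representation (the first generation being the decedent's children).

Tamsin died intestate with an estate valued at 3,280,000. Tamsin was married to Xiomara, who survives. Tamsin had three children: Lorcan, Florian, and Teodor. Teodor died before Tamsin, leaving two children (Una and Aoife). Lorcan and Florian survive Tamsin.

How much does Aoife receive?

Aoife receives 265,000.

Xiomara first takes 100,000, leaving a balance of 3,180,000. Xiomara then takes one-half of the balance (1,590,000), for a total of 1,690,000. The remaining 1,590,000 passes to the descendants.
The descendants' portion (1,590,000) is divided into 3 shares of 530,000: Lorcan and Florian each take 530,000; Teodor's 530,000 share passes to Teodor's issue.
Teodor's share (530,000) is divided into 2 shares of 265,000: Una and Aoife each take 265,000.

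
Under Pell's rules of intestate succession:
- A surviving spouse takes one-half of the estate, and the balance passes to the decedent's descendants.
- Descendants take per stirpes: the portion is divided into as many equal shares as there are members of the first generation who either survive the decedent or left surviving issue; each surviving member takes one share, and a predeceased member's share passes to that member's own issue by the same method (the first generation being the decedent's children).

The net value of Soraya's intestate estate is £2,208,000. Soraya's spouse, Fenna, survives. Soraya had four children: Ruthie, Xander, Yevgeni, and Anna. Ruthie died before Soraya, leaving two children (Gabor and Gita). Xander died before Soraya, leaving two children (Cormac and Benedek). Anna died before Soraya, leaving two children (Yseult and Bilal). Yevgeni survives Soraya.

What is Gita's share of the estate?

Gita receives £138,000.

Fenna takes one-half of £2,208,000 = £1,104,000. The remaining £1,104,000 passes to the descendants.
The descendants' portion (£1,104,000) is divided into 4 shares of £276,000: Yevgeni takes £276,000; Ruthie's £276,000 share passes to Ruthie's issue; Xander's £276,000 share passes to Xander's issue; Anna's £276,000 share passes to Anna's issue.
Ruthie's share (£276,000) is divided into 2 shares of £138,000: Gabor and Gita each take £138,000.
Xander's share (£276,000) is divided into 2 shares of £138,000: Cormac and Benedek each take £138,000.
Anna's share (£276,000) is divided into 2 shares of £138,000: Yseult and Bilal each take £138,000.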